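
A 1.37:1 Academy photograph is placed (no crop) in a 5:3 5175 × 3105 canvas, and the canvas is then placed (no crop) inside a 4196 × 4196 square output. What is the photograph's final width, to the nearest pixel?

3449 px

Inside the 5175×3105 canvas the photograph is height-limited at 4253.85 × 3105.00.
The 5:3 canvas is width-limited in 4196×4196, giving 4196.00 × 2517.60; scale factor 0.8108.
The photograph scales with it: width 4253.85 × 0.8108 ≈ 3449.11.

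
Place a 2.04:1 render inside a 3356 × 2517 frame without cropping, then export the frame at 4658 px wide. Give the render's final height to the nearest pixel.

2283 px

In the 3356×2517 frame the render fills the width: height = 3356 / 2.040 ≈ 1645.10 px.
Resizing to 4658 px wide multiplies everything by 1.3880: 1645.10 → 2283.33 px.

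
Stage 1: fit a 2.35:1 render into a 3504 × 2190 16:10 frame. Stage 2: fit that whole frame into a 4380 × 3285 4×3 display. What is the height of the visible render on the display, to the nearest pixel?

2.35:1 in 3504×2190: fills the width, so the render is 3504.00 × 1491.06.
16:10 in 4380×3285: fills the width, so the intermediate becomes 4380.00 × 2737.50 — a scale of ×1.2500.
The render scales with it: height 1491.06 × 1.2500 ≈ 1863.83.

1864 px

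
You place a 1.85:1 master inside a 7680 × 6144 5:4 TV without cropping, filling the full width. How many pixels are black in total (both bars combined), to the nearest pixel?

15303542 pixels

The master is 7680 / 1.850 ≈ 4151.3514 px tall.
6144 − 4151.3514 = 1992.6486 px of bars.
Bar area = 1992.6486 × 7680 ≈ 15303542 px.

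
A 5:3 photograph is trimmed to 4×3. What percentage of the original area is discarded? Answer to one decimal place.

20.0%

4×3 is narrower than 5:3, so the crop keeps the full height and trims the width.
Area ratio = (1.333)/(1.667) = 80.00%; the remaining 20.00% is cropped out.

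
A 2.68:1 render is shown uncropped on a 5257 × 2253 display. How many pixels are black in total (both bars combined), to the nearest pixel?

2.68:1 is wider than 21×9, so it spans the full width.
Content height = 5257 / 2.680 ≈ 1961.5672 px.
Black = 2253 − 1961.5672 = 291.4328 px.
Across the 5257-px span: 291.4328 × 5257 ≈ 1532062 px.

1532062 pixels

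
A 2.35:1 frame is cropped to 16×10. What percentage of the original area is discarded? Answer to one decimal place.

16×10 is narrower than 2.35:1, so the crop keeps the full height and trims the width.
Area ratio = (1.600)/(2.350) = 68.09%; the remaining 31.91% is cropped out.

31.9%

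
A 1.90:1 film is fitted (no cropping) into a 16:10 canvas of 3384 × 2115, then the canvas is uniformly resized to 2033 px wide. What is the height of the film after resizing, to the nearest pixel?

Fitted into 3384×2115, the film spans the width; its height is 3384 / 1.900 ≈ 1781.05 px.
Resizing to 2033 px wide multiplies everything by 0.6008: 1781.05 → 1070.00 px.

1070 px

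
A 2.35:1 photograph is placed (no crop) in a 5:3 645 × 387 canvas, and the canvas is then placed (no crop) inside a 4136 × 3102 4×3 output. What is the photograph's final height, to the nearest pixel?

1760 px

2.35:1 in 645×387: fills the width, so the photograph is 645.00 × 274.47.
The 5:3 canvas is width-limited in 4136×3102, giving 4136.00 × 2481.60; scale factor 6.4124.
Applying the same ×6.4124: 274.47 → 1760.00.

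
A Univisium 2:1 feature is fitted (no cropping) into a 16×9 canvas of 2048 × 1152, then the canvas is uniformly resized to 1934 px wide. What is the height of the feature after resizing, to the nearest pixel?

967 px

Fitted into 2048×1152, the feature spans the width; its height is 2048 × 1/2 ≈ 1024.00 px.
Scaling 2048 → 1934 is ×0.9443, so the height becomes 1024.00 × 0.9443 ≈ 967.00 px.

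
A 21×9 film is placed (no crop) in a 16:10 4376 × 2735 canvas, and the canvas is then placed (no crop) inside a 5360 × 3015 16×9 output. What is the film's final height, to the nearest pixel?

First fit — 21×9 into 4376×2735 spans the width: 4376.00 × 1875.43.
The 16:10 canvas is height-limited in 5360×3015, giving 4824.00 × 3015.00; scale factor 1.1024.
The film scales with it: height 1875.43 × 1.1024 ≈ 2067.43.

2067 px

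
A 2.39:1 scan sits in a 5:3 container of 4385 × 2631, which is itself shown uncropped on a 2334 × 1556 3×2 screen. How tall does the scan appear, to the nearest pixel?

First fit — 2.39:1 into 4385×2631 spans the width: 4385.00 × 1834.73.
Second fit — the 5:3 canvas into 2334×1556 spans the width: 2334.00 × 1400.40 (×0.5323 from 4385×2631).
Applying the same ×0.5323: 1834.73 → 976.57.

977 px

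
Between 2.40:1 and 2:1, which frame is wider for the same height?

2.4 and 2; 2.4 > 2.

2.40:1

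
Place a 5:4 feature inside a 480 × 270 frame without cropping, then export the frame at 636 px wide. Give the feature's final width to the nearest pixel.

In the 480×270 frame the feature fills the height: width = 270 × 5/4 ≈ 337.50 px.
The frame scales by 636/480 = 1.3250; 337.50 × 1.3250 ≈ 447.19 px.

447 px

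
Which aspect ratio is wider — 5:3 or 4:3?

5:3

5:3 = 1.667 and 4:3 = 1.333; 1.667 > 1.333.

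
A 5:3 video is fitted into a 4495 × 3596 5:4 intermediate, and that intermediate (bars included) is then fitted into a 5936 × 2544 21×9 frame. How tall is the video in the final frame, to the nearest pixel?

First fit — 5:3 into 4495×3596 spans the width: 4495.00 × 2697.00.
Second fit — the 5:4 canvas into 5936×2544 spans the height: 3180.00 × 2544.00 (×0.7075 from 4495×3596).
So the video's height is 2697.00 × 0.7075 ≈ 1908.00.

1908 px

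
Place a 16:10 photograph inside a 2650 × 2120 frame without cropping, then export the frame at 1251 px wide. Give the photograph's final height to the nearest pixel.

782 px

In the 2650×2120 frame the photograph fills the width: height = 2650 × 10/16 ≈ 1656.25 px.
Scaling 2650 → 1251 is ×0.4721, so the height becomes 1656.25 × 0.4721 ≈ 781.88 px.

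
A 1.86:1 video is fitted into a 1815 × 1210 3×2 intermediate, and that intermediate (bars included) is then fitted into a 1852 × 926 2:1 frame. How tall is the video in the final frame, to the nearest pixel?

747 px

First fit — 1.86:1 into 1815×1210 spans the width: 1815.00 × 975.81.
3×2 in 1852×926: fills the height, so the intermediate becomes 1389.00 × 926.00 — a scale of ×0.7653.
So the video's height is 975.81 × 0.7653 ≈ 746.77.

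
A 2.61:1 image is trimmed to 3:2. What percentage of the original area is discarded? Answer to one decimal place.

42.5%

3:2 is narrower than 2.61:1, so the crop keeps the full height and trims the width.
(1.500)/(2.610) ≈ 0.575 of the area survives, leaving 42.53% discarded.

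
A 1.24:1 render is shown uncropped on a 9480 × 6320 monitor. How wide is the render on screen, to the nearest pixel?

1.24:1 (1.240) < 3×2 (1.500), so the render fills the height.
The render is 6320 × 1.240 ≈ 7836.80 px wide.

7837 px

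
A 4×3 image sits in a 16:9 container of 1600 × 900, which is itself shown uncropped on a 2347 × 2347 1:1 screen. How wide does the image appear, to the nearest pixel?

4×3 in 1600×900: fills the height, so the image is 1200.00 × 900.00.
16:9 in 2347×2347: fills the width, so the intermediate becomes 2347.00 × 1320.19 — a scale of ×1.4669.
The image scales with it: width 1200.00 × 1.4669 ≈ 1760.25.

1760 px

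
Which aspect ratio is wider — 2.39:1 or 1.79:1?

2.39:1

2.39 and 1.79; 2.39 > 1.79.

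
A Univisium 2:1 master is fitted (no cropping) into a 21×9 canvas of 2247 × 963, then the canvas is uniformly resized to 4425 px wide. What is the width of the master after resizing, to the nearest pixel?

In the 2247×963 frame the master fills the height: width = 963 × 2/1 ≈ 1926.00 px.
The frame scales by 4425/2247 = 1.9693; 1926.00 × 1.9693 ≈ 3792.86 px.

3793 px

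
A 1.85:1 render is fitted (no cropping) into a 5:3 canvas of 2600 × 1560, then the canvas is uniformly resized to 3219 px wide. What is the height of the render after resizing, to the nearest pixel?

1740 px

At 2600×1560 the render is width-limited, so height = 2600 / 1.850 ≈ 1405.41 px.
Resizing to 3219 px wide multiplies everything by 1.2381: 1405.41 → 1740.00 px.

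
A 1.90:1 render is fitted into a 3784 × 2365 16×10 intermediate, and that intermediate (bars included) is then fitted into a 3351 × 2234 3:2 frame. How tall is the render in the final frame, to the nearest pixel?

1764 px

First fit — 1.90:1 into 3784×2365 spans the width: 3784.00 × 1991.58.
Second fit — the 16×10 canvas into 3351×2234 spans the width: 3351.00 × 2094.38 (×0.8856 from 3784×2365).
Applying the same ×0.8856: 1991.58 → 1763.68.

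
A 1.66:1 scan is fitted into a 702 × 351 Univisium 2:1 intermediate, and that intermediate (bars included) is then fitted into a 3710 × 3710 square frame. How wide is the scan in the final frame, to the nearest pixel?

First fit — 1.66:1 into 702×351 spans the height: 582.66 × 351.00.
Second fit — the Univisium 2:1 canvas into 3710×3710 spans the width: 3710.00 × 1855.00 (×5.2849 from 702×351).
So the scan's width is 582.66 × 5.2849 ≈ 3079.30.

3079 px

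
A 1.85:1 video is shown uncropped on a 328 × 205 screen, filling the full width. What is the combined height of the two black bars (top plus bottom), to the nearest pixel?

28 px

Content height = 328 / 1.850 ≈ 177.30 px.
Black = 205 − 177.30 = 27.70 px.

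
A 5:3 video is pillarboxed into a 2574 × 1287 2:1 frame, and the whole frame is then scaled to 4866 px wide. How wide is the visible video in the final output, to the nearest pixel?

Fitted into 2574×1287, the video spans the height; its width is 1287 × 5/3 ≈ 2145.00 px.
Scaling 2574 → 4866 is ×1.8904, so the width becomes 2145.00 × 1.8904 ≈ 4055.00 px.

4055 px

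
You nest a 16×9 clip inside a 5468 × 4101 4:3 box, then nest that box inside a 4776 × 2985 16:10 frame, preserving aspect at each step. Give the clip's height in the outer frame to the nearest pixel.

16×9 in 5468×4101: fills the width, so the clip is 5468.00 × 3075.75.
4:3 in 4776×2985: fills the height, so the intermediate becomes 3980.00 × 2985.00 — a scale of ×0.7279.
So the clip's height is 3075.75 × 0.7279 ≈ 2238.75.

2239 px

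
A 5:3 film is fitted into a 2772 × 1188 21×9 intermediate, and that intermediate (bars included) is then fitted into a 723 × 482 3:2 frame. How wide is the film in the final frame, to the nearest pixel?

Inside the 2772×1188 canvas the film is height-limited at 1980.00 × 1188.00.
Second fit — the 21×9 canvas into 723×482 spans the width: 723.00 × 309.86 (×0.2608 from 2772×1188).
The film scales with it: width 1980.00 × 0.2608 ≈ 516.43.

516 px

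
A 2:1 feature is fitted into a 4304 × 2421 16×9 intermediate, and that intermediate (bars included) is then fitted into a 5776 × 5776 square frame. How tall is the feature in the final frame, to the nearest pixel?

2:1 in 4304×2421: fills the width, so the feature is 4304.00 × 2152.00.
The 16×9 canvas is width-limited in 5776×5776, giving 5776.00 × 3249.00; scale factor 1.3420.
So the feature's height is 2152.00 × 1.3420 ≈ 2888.00.

2888 px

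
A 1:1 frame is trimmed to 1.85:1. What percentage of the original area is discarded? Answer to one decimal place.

Going from 1:1 to 1.85:1 means cutting height while keeping width.
Fraction kept = (1.000)/(1.850) ≈ 54.05%, so 45.95% is lost.

45.9%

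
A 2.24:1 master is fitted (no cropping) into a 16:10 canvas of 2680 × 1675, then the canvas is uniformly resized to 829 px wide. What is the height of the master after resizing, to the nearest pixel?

370 px

Fitted into 2680×1675, the master spans the width; its height is 2680 / 2.240 ≈ 1196.43 px.
Scaling 2680 → 829 is ×0.3093, so the height becomes 1196.43 × 0.3093 ≈ 370.09 px.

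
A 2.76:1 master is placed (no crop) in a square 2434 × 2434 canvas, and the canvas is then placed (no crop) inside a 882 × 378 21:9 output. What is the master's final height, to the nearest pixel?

First fit — 2.76:1 into 2434×2434 spans the width: 2434.00 × 881.88.
square in 882×378: fills the height, so the intermediate becomes 378.00 × 378.00 — a scale of ×0.1553.
Applying the same ×0.1553: 881.88 → 136.96.

137 px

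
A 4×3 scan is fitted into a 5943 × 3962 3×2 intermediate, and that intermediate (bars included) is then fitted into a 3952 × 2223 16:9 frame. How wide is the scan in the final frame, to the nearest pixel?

4×3 in 5943×3962: fills the height, so the scan is 5282.67 × 3962.00.
Second fit — the 3×2 canvas into 3952×2223 spans the height: 3334.50 × 2223.00 (×0.5611 from 5943×3962).
The scan scales with it: width 5282.67 × 0.5611 ≈ 2964.00.

2964 px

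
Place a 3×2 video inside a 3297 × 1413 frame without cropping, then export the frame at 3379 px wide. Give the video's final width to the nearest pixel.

In the 3297×1413 frame the video fills the height: width = 1413 × 3/2 ≈ 2119.50 px.
Scaling 3297 → 3379 is ×1.0249, so the width becomes 2119.50 × 1.0249 ≈ 2172.21 px.

2172 px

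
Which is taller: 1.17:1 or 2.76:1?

1.17 and 2.76; 2.76 > 1.17. The smaller width-to-height ratio is the taller frame.

1.17:1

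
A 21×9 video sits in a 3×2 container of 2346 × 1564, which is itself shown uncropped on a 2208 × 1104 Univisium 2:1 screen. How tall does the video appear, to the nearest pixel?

First fit — 21×9 into 2346×1564 spans the width: 2346.00 × 1005.43.
Second fit — the 3×2 canvas into 2208×1104 spans the height: 1656.00 × 1104.00 (×0.7059 from 2346×1564).
Applying the same ×0.7059: 1005.43 → 709.71.

710 px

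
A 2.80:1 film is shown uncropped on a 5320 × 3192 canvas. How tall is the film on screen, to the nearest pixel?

Since 2.800 > 1.667, the film is width-limited.
Content height = 5320 / 2.800 ≈ 1900.00 px.

1900 px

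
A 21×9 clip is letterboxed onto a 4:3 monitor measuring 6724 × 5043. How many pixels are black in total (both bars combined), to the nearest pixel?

14532485 pixels

Since 2.333 > 1.333, the clip is width-limited.
Content height = 6724 × 9/21 ≈ 2881.7143 px.
Leftover height: 5043 − 2881.7143 = 2161.2857 px.
That's 2161.2857 × 6724 ≈ 14532485 black pixels.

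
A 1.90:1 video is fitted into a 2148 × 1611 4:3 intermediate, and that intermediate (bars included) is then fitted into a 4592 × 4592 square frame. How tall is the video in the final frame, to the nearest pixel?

2417 px

First fit — 1.90:1 into 2148×1611 spans the width: 2148.00 × 1130.53.
The 4:3 canvas is width-limited in 4592×4592, giving 4592.00 × 3444.00; scale factor 2.1378.
The video scales with it: height 1130.53 × 2.1378 ≈ 2416.84.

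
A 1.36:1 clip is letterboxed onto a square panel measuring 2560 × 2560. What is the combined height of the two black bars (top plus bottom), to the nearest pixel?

678 px

Since 1.360 > 1.000, the clip is width-limited.
Content height = 2560 / 1.360 ≈ 1882.35 px.
Black = 2560 − 1882.35 = 677.65 px.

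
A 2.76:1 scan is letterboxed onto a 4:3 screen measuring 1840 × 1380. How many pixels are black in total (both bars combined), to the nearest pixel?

1312533 pixels

2.76:1 (2.760) > 4:3 (1.333), so the scan fills the width.
Content height = 1840 / 2.760 ≈ 666.6667 px.
Black = 1380 − 666.6667 = 713.3333 px.
Across the 1840-px span: 713.3333 × 1840 ≈ 1312533 px.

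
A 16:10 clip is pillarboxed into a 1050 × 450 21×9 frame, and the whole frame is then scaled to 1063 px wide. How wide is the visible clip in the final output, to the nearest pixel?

At 1050×450 the clip is height-limited, so width = 450 × 16/10 ≈ 720.00 px.
Scaling 1050 → 1063 is ×1.0124, so the width becomes 720.00 × 1.0124 ≈ 728.91 px.

729 px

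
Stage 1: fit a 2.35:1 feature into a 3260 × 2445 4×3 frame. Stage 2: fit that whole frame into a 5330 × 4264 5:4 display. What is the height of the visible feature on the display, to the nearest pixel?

Inside the 3260×2445 canvas the feature is width-limited at 3260.00 × 1387.23.
4×3 in 5330×4264: fills the width, so the intermediate becomes 5330.00 × 3997.50 — a scale of ×1.6350.
So the feature's height is 1387.23 × 1.6350 ≈ 2268.09.

2268 px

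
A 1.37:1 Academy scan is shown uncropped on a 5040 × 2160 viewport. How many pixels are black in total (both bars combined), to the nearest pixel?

Since 1.370 < 2.333, the scan is height-limited.
The scan is 2160 × 1.370 ≈ 2959.2000 px wide.
5040 − 2959.2000 = 2080.8000 px of bars.
That's 2080.8000 × 2160 ≈ 4494528 black pixels.

4494528 pixels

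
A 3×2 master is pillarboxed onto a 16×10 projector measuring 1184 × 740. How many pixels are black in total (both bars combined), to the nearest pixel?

54760 pixels

Since 1.500 < 1.600, the master is height-limited.
That makes the image 1110.0000 px wide (740 × 3/2).
1184 − 1110.0000 = 74.0000 px of bars.
Across the 740-px span: 74.0000 × 740 ≈ 54760 px.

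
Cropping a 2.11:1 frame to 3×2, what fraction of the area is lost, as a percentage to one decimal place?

3×2 is narrower than 2.11:1, so the crop keeps the full height and trims the width.
Fraction kept = (1.500)/(2.110) ≈ 71.09%, so 28.91% is lost.

28.9%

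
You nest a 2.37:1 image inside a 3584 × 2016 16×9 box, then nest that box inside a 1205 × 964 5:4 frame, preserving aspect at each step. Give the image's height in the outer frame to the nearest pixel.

508 px

Inside the 3584×2016 canvas the image is width-limited at 3584.00 × 1512.24.
The 16×9 canvas is width-limited in 1205×964, giving 1205.00 × 677.81; scale factor 0.3362.
The image scales with it: height 1512.24 × 0.3362 ≈ 508.44.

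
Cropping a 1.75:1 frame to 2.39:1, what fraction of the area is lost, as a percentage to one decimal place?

2.39:1 is wider than 1.75:1, so the crop keeps the full width and trims the height.
(1.750)/(2.390) ≈ 0.732 of the area survives, leaving 26.78% discarded.

26.8%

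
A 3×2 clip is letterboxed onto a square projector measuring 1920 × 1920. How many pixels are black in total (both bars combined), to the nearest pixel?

1228800 pixels

3×2 is wider than square, so it spans the full width.
The clip is 1920 × 2/3 ≈ 1280.0000 px tall.
Leftover height: 1920 − 1280.0000 = 640.0000 px.
Bar area = 640.0000 × 1920 ≈ 1228800 px.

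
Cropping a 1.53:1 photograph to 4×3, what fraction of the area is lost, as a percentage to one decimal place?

12.9%

The height stays; only width is cut (since 4×3 is narrower than 1.53:1).
Fraction kept = (1.333)/(1.530) ≈ 87.15%, so 12.85% is lost.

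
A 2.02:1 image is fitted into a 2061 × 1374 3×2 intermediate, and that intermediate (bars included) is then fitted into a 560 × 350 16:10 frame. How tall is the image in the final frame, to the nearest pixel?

Inside the 2061×1374 canvas the image is width-limited at 2061.00 × 1020.30.
Second fit — the 3×2 canvas into 560×350 spans the height: 525.00 × 350.00 (×0.2547 from 2061×1374).
So the image's height is 1020.30 × 0.2547 ≈ 259.90.

260 px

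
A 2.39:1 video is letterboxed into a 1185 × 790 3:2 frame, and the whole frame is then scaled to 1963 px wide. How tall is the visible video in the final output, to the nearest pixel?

Fitted into 1185×790, the video spans the width; its height is 1185 / 2.390 ≈ 495.82 px.
The frame scales by 1963/1185 = 1.6565; 495.82 × 1.6565 ≈ 821.34 px.

821 px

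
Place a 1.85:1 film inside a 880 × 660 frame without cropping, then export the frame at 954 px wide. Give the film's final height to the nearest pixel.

516 px

Fitted into 880×660, the film spans the width; its height is 880 / 1.850 ≈ 475.68 px.
The frame scales by 954/880 = 1.0841; 475.68 × 1.0841 ≈ 515.68 px.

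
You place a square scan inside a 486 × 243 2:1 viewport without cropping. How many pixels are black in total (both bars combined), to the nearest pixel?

Since 1.000 < 2.000, the scan is height-limited.
The scan is 243 × 1/1 ≈ 243.0000 px wide.
Black = 486 − 243.0000 = 243.0000 px.
That's 243.0000 × 243 ≈ 59049 black pixels.

59049 pixels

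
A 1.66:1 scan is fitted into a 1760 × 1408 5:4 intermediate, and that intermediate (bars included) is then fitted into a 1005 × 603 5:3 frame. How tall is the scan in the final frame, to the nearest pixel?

Inside the 1760×1408 canvas the scan is width-limited at 1760.00 × 1060.24.
The 5:4 canvas is height-limited in 1005×603, giving 753.75 × 603.00; scale factor 0.4283.
So the scan's height is 1060.24 × 0.4283 ≈ 454.07.

454 px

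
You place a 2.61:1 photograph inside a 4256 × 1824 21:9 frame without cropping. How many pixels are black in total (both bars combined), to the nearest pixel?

822892 pixels

Since 2.610 > 2.333, the photograph is width-limited.
Content height = 4256 / 2.610 ≈ 1630.6513 px.
1824 − 1630.6513 = 193.3487 px of bars.
Bar area = 193.3487 × 4256 ≈ 822892 px.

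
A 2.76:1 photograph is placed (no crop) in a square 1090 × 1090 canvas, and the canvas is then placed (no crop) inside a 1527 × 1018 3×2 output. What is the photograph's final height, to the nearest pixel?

First fit — 2.76:1 into 1090×1090 spans the width: 1090.00 × 394.93.
Second fit — the square canvas into 1527×1018 spans the height: 1018.00 × 1018.00 (×0.9339 from 1090×1090).
Applying the same ×0.9339: 394.93 → 368.84.

369 px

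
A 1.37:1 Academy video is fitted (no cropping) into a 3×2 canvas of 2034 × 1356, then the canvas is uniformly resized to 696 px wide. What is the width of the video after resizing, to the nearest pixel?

Fitted into 2034×1356, the video spans the height; its width is 1356 × 1.370 ≈ 1857.72 px.
The frame scales by 696/2034 = 0.3422; 1857.72 × 0.3422 ≈ 635.68 px.

636 px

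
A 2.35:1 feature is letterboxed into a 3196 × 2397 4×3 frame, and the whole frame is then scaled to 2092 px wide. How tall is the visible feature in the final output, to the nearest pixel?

890 px

At 3196×2397 the feature is width-limited, so height = 3196 / 2.350 ≈ 1360.00 px.
The frame scales by 2092/3196 = 0.6546; 1360.00 × 0.6546 ≈ 890.21 px.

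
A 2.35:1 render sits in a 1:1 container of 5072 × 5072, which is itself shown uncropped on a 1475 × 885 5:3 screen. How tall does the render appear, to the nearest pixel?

377 px

2.35:1 in 5072×5072: fills the width, so the render is 5072.00 × 2158.30.
Second fit — the 1:1 canvas into 1475×885 spans the height: 885.00 × 885.00 (×0.1745 from 5072×5072).
Applying the same ×0.1745: 2158.30 → 376.60.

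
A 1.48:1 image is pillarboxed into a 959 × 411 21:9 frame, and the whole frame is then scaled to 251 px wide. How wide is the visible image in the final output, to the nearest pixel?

In the 959×411 frame the image fills the height: width = 411 × 1.480 ≈ 608.28 px.
Scaling 959 → 251 is ×0.2617, so the width becomes 608.28 × 0.2617 ≈ 159.21 px.

159 px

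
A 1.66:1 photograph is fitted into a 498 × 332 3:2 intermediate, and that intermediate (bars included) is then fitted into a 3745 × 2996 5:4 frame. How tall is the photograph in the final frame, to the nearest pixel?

First fit — 1.66:1 into 498×332 spans the width: 498.00 × 300.00.
The 3:2 canvas is width-limited in 3745×2996, giving 3745.00 × 2496.67; scale factor 7.5201.
So the photograph's height is 300.00 × 7.5201 ≈ 2256.02.

2256 px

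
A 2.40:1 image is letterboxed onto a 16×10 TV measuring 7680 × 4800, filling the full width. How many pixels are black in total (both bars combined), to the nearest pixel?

12288000 pixels

Content height = 7680 / 2.400 ≈ 3200.0000 px.
Leftover height: 4800 − 3200.0000 = 1600.0000 px.
Across the 7680-px span: 1600.0000 × 7680 ≈ 12288000 px.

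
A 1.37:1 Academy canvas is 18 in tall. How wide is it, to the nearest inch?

25 in

Width = 18 × 1.370 = 24.66.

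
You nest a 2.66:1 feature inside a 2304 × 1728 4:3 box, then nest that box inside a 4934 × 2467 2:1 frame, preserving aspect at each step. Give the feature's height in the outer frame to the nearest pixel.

Inside the 2304×1728 canvas the feature is width-limited at 2304.00 × 866.17.
The 4:3 canvas is height-limited in 4934×2467, giving 3289.33 × 2467.00; scale factor 1.4277.
Applying the same ×1.4277: 866.17 → 1236.59.

1237 px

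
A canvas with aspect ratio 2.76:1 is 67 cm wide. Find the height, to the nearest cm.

24 cm

At 2.76:1, 67 / 2.760 ≈ 24.28.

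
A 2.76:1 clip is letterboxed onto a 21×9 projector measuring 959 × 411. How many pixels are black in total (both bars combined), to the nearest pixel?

2.76:1 (2.760) > 21×9 (2.333), so the clip fills the width.
The clip is 959 / 2.760 ≈ 347.4638 px tall.
Black = 411 − 347.4638 = 63.5362 px.
Across the 959-px span: 63.5362 × 959 ≈ 60931 px.

60931 pixels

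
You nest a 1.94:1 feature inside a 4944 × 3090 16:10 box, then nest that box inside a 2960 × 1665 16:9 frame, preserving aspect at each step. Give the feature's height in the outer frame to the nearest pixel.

1373 px

Inside the 4944×3090 canvas the feature is width-limited at 4944.00 × 2548.45.
The 16:10 canvas is height-limited in 2960×1665, giving 2664.00 × 1665.00; scale factor 0.5388.
Applying the same ×0.5388: 2548.45 → 1373.20.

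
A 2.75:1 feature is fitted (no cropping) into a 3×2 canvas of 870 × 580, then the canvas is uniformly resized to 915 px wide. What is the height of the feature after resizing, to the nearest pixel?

In the 870×580 frame the feature fills the width: height = 870 / 2.750 ≈ 316.36 px.
The frame scales by 915/870 = 1.0517; 316.36 × 1.0517 ≈ 332.73 px.

333 px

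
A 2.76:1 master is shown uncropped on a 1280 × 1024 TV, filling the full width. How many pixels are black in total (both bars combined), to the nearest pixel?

717097 pixels

The master is 1280 / 2.760 ≈ 463.7681 px tall.
Leftover height: 1024 − 463.7681 = 560.2319 px.
Across the 1280-px span: 560.2319 × 1280 ≈ 717097 px.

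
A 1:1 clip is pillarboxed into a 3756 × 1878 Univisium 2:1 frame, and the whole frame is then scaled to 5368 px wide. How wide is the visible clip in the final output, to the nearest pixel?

2684 px

Fitted into 3756×1878, the clip spans the height; its width is 1878 × 1/1 ≈ 1878.00 px.
The frame scales by 5368/3756 = 1.4292; 1878.00 × 1.4292 ≈ 2684.00 px.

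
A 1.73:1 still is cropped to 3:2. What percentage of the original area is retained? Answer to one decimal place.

86.7%

The height stays; only width is cut (since 3:2 is narrower than 1.73:1).
(1.500)/(1.730) ≈ 0.867 of the area survives.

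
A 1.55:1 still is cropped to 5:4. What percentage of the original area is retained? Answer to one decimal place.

5:4 is narrower than 1.55:1, so the crop keeps the full height and trims the width.
Area ratio = (1.250)/(1.550) = 80.65% retained.

80.6%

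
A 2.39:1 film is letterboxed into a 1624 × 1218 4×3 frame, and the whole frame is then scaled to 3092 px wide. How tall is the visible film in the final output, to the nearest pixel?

1294 px

At 1624×1218 the film is width-limited, so height = 1624 / 2.390 ≈ 679.50 px.
Scaling 1624 → 3092 is ×1.9039, so the height becomes 679.50 × 1.9039 ≈ 1293.72 px.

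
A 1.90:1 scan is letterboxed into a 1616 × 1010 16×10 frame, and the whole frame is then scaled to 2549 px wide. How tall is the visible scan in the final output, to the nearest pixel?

At 1616×1010 the scan is width-limited, so height = 1616 / 1.900 ≈ 850.53 px.
Resizing to 2549 px wide multiplies everything by 1.5774: 850.53 → 1341.58 px.

1342 px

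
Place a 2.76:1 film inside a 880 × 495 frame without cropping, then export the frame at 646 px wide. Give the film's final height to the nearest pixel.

At 880×495 the film is width-limited, so height = 880 / 2.760 ≈ 318.84 px.
Scaling 880 → 646 is ×0.7341, so the height becomes 318.84 × 0.7341 ≈ 234.06 px.

234 px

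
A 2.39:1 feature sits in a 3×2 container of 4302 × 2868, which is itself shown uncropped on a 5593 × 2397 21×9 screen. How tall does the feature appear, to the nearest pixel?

2.39:1 in 4302×2868: fills the width, so the feature is 4302.00 × 1800.00.
3×2 in 5593×2397: fills the height, so the intermediate becomes 3595.50 × 2397.00 — a scale of ×0.8358.
Applying the same ×0.8358: 1800.00 → 1504.39.

1504 px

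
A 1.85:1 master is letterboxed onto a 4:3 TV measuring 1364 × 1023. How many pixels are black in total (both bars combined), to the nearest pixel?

389698 pixels

Since 1.850 > 1.333, the master is width-limited.
Content height = 1364 / 1.850 ≈ 737.2973 px.
1023 − 737.2973 = 285.7027 px of bars.
That's 285.7027 × 1364 ≈ 389698 black pixels.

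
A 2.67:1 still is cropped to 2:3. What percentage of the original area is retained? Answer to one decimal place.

25.0%

The height stays; only width is cut (since 2:3 is narrower than 2.67:1).
(0.667)/(2.670) ≈ 0.250 of the area survives.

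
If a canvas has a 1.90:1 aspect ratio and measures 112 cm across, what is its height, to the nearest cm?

112 / 1.900 = 58.95.

59 cm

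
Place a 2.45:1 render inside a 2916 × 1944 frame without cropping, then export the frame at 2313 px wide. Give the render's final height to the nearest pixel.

Fitted into 2916×1944, the render spans the width; its height is 2916 / 2.450 ≈ 1190.20 px.
Scaling 2916 → 2313 is ×0.7932, so the height becomes 1190.20 × 0.7932 ≈ 944.08 px.

944 px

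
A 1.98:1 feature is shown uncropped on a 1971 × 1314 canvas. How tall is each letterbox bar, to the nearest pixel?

159 px

1.98:1 (1.980) > 3×2 (1.500), so the feature fills the width.
Content height = 1971 / 1.980 ≈ 995.45 px.
Leftover height: 1314 − 995.45 = 318.55 px → 159.27 each side.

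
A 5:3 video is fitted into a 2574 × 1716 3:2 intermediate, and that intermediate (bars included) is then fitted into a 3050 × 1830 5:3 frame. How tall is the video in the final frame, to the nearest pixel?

1647 px

First fit — 5:3 into 2574×1716 spans the width: 2574.00 × 1544.40.
The 3:2 canvas is height-limited in 3050×1830, giving 2745.00 × 1830.00; scale factor 1.0664.
Applying the same ×1.0664: 1544.40 → 1647.00.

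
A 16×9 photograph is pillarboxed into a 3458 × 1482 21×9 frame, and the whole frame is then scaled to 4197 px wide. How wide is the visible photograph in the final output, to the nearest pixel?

3198 px

At 3458×1482 the photograph is height-limited, so width = 1482 × 16/9 ≈ 2634.67 px.
Resizing to 4197 px wide multiplies everything by 1.2137: 2634.67 → 3197.71 px.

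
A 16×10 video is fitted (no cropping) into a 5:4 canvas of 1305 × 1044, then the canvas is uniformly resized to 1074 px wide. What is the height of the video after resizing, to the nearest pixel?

Fitted into 1305×1044, the video spans the width; its height is 1305 × 10/16 ≈ 815.62 px.
Scaling 1305 → 1074 is ×0.8230, so the height becomes 815.62 × 0.8230 ≈ 671.25 px.

671 px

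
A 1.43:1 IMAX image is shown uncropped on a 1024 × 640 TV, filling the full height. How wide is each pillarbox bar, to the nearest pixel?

54 px

That makes the image 915.20 px wide (640 × 1.430).
1024 − 915.20 = 108.80 px of bars (54.40 each).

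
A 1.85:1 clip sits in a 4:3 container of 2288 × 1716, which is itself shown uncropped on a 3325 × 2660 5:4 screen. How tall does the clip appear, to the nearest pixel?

Inside the 2288×1716 canvas the clip is width-limited at 2288.00 × 1236.76.
The 4:3 canvas is width-limited in 3325×2660, giving 3325.00 × 2493.75; scale factor 1.4532.
Applying the same ×1.4532: 1236.76 → 1797.30.

1797 px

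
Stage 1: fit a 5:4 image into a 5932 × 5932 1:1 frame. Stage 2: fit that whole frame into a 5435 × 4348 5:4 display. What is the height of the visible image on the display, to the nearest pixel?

Inside the 5932×5932 canvas the image is width-limited at 5932.00 × 4745.60.
1:1 in 5435×4348: fills the height, so the intermediate becomes 4348.00 × 4348.00 — a scale of ×0.7330.
Applying the same ×0.7330: 4745.60 → 3478.40.

3478 px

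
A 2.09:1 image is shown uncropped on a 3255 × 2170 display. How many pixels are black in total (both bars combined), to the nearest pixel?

1993960 pixels

2.09:1 (2.090) > 3×2 (1.500), so the image fills the width.
That makes the image 1557.4163 px tall (3255 / 2.090).
2170 − 1557.4163 = 612.5837 px of bars.
Across the 3255-px span: 612.5837 × 3255 ≈ 1993960 px.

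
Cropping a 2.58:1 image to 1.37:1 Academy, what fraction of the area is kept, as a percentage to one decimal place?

The height stays; only width is cut (since 1.37:1 Academy is narrower than 2.58:1).
Fraction kept = (1.370)/(2.580) ≈ 53.10%.

53.1%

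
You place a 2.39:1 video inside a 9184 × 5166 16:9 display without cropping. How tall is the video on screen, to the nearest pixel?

2.39:1 is wider than 16:9, so it spans the full width.
That makes the image 3842.68 px tall (9184 / 2.390).

3843 px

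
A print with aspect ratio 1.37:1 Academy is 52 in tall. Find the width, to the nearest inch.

52 × 1.370 = 71.24.

71 in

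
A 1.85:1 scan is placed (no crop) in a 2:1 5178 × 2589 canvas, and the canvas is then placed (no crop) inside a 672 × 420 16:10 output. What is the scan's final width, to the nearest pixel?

622 px

Inside the 5178×2589 canvas the scan is height-limited at 4789.65 × 2589.00.
2:1 in 672×420: fills the width, so the intermediate becomes 672.00 × 336.00 — a scale of ×0.1298.
The scan scales with it: width 4789.65 × 0.1298 ≈ 621.60.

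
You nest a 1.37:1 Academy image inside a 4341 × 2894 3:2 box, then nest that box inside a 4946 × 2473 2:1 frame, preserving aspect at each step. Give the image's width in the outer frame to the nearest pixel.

3388 px

1.37:1 Academy in 4341×2894: fills the height, so the image is 3964.78 × 2894.00.
3:2 in 4946×2473: fills the height, so the intermediate becomes 3709.50 × 2473.00 — a scale of ×0.8545.
So the image's width is 3964.78 × 0.8545 ≈ 3388.01.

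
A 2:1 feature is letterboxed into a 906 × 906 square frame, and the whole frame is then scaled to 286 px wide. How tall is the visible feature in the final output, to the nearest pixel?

143 px

In the 906×906 frame the feature fills the width: height = 906 × 1/2 ≈ 453.00 px.
Scaling 906 → 286 is ×0.3157, so the height becomes 453.00 × 0.3157 ≈ 143.00 px.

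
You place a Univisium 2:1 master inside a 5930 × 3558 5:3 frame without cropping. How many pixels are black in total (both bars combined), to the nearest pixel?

Since 2.000 > 1.667, the master is width-limited.
Content height = 5930 × 1/2 ≈ 2965.0000 px.
3558 − 2965.0000 = 593.0000 px of bars.
That's 593.0000 × 5930 ≈ 3516490 black pixels.

3516490 pixels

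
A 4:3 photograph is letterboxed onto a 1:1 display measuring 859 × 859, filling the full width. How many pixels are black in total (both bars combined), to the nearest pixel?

Content height = 859 × 3/4 ≈ 644.2500 px.
Black = 859 − 644.2500 = 214.7500 px.
Across the 859-px span: 214.7500 × 859 ≈ 184470 px.

184470 pixels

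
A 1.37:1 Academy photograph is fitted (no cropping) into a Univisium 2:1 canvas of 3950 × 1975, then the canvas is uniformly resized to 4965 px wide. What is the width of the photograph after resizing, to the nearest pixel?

Fitted into 3950×1975, the photograph spans the height; its width is 1975 × 1.370 ≈ 2705.75 px.
The frame scales by 4965/3950 = 1.2570; 2705.75 × 1.2570 ≈ 3401.03 px.

3401 px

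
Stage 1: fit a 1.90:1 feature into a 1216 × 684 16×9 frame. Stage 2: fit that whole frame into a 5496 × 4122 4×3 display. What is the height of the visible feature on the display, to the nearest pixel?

Inside the 1216×684 canvas the feature is width-limited at 1216.00 × 640.00.
16×9 in 5496×4122: fills the width, so the intermediate becomes 5496.00 × 3091.50 — a scale of ×4.5197.
So the feature's height is 640.00 × 4.5197 ≈ 2892.63.

2893 px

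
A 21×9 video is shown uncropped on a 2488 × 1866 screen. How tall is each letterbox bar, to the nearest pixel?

400 px

Since 2.333 > 1.333, the video is width-limited.
The video is 2488 × 9/21 ≈ 1066.29 px tall.
1866 − 1066.29 = 799.71 px of bars (399.86 each).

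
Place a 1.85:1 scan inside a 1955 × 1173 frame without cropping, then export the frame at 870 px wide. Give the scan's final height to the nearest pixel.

Fitted into 1955×1173, the scan spans the width; its height is 1955 / 1.850 ≈ 1056.76 px.
Scaling 1955 → 870 is ×0.4450, so the height becomes 1056.76 × 0.4450 ≈ 470.27 px.

470 px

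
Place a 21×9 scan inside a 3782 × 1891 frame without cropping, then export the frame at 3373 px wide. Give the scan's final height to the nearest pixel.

1446 px

Fitted into 3782×1891, the scan spans the width; its height is 3782 × 9/21 ≈ 1620.86 px.
Scaling 3782 → 3373 is ×0.8919, so the height becomes 1620.86 × 0.8919 ≈ 1445.57 px.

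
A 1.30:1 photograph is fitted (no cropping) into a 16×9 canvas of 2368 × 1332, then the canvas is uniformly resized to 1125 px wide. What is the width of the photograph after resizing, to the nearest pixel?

At 2368×1332 the photograph is height-limited, so width = 1332 × 1.300 ≈ 1731.60 px.
Scaling 2368 → 1125 is ×0.4751, so the width becomes 1731.60 × 0.4751 ≈ 822.66 px.

823 px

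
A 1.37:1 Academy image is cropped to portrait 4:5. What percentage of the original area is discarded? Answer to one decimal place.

The height stays; only width is cut (since portrait 4:5 is narrower than 1.37:1 Academy).
Fraction kept = (0.800)/(1.370) ≈ 58.39%, so 41.61% is lost.

41.6%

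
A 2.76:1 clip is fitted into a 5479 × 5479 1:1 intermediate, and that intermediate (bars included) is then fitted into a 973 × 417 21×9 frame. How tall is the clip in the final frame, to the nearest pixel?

Inside the 5479×5479 canvas the clip is width-limited at 5479.00 × 1985.14.
1:1 in 973×417: fills the height, so the intermediate becomes 417.00 × 417.00 — a scale of ×0.0761.
The clip scales with it: height 1985.14 × 0.0761 ≈ 151.09.

151 px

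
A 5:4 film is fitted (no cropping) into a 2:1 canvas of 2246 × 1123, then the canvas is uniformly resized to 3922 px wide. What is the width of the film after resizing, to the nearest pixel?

2451 px

In the 2246×1123 frame the film fills the height: width = 1123 × 5/4 ≈ 1403.75 px.
Resizing to 3922 px wide multiplies everything by 1.7462: 1403.75 → 2451.25 px.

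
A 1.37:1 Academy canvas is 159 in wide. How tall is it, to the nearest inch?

116 in

Height = 159 / 1.370 = 116.06.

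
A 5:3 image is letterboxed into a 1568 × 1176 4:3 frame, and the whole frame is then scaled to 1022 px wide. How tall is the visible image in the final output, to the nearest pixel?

At 1568×1176 the image is width-limited, so height = 1568 × 3/5 ≈ 940.80 px.
Scaling 1568 → 1022 is ×0.6518, so the height becomes 940.80 × 0.6518 ≈ 613.20 px.

613 px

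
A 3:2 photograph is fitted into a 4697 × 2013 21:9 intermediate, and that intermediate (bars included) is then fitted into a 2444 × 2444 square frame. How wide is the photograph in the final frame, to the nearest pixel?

First fit — 3:2 into 4697×2013 spans the height: 3019.50 × 2013.00.
The 21:9 canvas is width-limited in 2444×2444, giving 2444.00 × 1047.43; scale factor 0.5203.
The photograph scales with it: width 3019.50 × 0.5203 ≈ 1571.14.

1571 px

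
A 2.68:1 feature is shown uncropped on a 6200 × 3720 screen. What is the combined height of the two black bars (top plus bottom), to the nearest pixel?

2.68:1 is wider than 5:3, so it spans the full width.
The feature is 6200 / 2.680 ≈ 2313.43 px tall.
3720 − 2313.43 = 1406.57 px of bars.

1407 px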